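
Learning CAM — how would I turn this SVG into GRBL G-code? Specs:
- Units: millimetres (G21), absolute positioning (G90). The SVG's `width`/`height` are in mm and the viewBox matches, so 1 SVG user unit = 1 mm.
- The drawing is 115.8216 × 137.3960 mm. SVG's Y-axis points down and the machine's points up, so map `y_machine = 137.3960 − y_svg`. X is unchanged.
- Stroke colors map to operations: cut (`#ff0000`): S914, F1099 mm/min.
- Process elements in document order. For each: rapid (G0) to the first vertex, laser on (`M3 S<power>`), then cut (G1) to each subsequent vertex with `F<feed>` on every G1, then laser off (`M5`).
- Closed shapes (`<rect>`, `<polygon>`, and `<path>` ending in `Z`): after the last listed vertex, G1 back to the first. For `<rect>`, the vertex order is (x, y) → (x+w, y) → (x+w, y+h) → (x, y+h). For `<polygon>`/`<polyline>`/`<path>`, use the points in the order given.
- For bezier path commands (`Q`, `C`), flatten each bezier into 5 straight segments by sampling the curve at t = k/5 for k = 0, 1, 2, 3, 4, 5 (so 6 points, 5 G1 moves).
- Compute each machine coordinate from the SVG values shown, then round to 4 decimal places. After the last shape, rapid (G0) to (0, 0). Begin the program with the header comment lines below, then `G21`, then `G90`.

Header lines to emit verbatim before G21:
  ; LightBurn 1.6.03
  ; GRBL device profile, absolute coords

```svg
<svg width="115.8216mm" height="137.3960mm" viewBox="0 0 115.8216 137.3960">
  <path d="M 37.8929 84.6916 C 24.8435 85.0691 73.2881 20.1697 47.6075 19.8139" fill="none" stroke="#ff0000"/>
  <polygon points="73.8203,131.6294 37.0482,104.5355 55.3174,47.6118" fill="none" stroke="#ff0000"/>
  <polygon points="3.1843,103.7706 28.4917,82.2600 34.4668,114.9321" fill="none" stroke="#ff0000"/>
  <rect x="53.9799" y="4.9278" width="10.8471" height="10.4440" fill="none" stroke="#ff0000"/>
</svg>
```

; LightBurn 1.6.03
; GRBL device profile, absolute coords
G21
G90
G0 X37.8929 Y52.7044
M3 S914
G1 X36.3576 Y59.2726 F1099
G1 X43.0711 Y75.2758 F1099
G1 X51.5238 Y94.4827 F1099
G1 X55.2058 Y110.6620 F1099
G1 X47.6075 Y117.5821 F1099
M5
G0 X73.8203 Y5.7666
M3 S914
G1 X37.0482 Y32.8605 F1099
G1 X55.3174 Y89.7842 F1099
G1 X73.8203 Y5.7666 F1099
M5
G0 X3.1843 Y33.6254
M3 S914
G1 X28.4917 Y55.1360 F1099
G1 X34.4668 Y22.4639 F1099
G1 X3.1843 Y33.6254 F1099
M5
G0 X53.9799 Y132.4682
M3 S914
G1 X64.8270 Y132.4682 F1099
G1 X64.8270 Y122.0242 F1099
G1 X53.9799 Y122.0242 F1099
G1 X53.9799 Y132.4682 F1099
M5
G0 X0.0000 Y0.0000

1 u = 1 mm; y_m = 137.3960 − y.

[1] `<path>` cubic bezier, #ff0000→cut S914 F1099: (37.8929,52.7044) → (36.3576,59.2726) → (43.0711,75.2758) → (51.5238,94.4827) → (55.2058,110.6620) → (47.6075,117.5821)

[2] `<polygon>` closed polygon, #ff0000→cut S914 F1099: (73.8203,5.7666) → (37.0482,32.8605) → (55.3174,89.7842) → (73.8203,5.7666) (closed)

[3] `<polygon>` regular polygon, #ff0000→cut S914 F1099: (3.1843,33.6254) → (28.4917,55.1360) → (34.4668,22.4639) → (3.1843,33.6254) (closed)

[4] `<rect>` rectangle, #ff0000→cut S914 F1099: (53.9799,132.4682) → (64.8270,132.4682) → (64.8270,122.0242) → (53.9799,122.0242) → (53.9799,132.4682) (closed)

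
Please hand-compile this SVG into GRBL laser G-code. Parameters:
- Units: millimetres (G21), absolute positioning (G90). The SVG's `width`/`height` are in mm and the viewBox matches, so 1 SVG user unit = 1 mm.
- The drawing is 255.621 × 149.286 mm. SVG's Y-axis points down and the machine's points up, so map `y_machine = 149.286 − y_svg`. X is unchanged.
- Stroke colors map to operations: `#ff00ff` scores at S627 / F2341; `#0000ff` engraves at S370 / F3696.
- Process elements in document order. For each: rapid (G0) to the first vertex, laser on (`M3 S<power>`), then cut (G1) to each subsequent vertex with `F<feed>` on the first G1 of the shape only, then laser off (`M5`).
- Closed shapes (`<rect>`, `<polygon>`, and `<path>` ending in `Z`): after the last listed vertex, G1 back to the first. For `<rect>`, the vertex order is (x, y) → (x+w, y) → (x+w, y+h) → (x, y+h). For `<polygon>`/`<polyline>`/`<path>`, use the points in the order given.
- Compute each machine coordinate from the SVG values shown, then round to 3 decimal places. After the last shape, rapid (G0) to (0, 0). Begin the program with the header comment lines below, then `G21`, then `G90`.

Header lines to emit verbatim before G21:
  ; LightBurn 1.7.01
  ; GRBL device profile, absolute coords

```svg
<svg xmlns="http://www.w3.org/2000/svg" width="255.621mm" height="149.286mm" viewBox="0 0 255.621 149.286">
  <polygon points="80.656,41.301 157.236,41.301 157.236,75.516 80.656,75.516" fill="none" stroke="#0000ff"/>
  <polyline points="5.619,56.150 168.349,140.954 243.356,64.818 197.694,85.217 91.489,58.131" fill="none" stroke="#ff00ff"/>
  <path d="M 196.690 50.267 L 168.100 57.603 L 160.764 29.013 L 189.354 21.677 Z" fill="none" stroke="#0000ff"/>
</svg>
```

viewBox `0 0 255.621 149.286` with mm width/height → 1 unit = 1 mm. Flip: y_m = 149.286 − y_svg.

**Shape 1** — `<polygon>` rectangle, stroke `#0000ff` → engrave (S370, F3696). Machine vertices: (80.656,107.985) → (157.236,107.985) → (157.236,73.770) → (80.656,73.770) → (80.656,107.985). Closed: final G1 returns to the first vertex.

**Shape 2** — `<polyline>` open polyline, stroke `#ff00ff` → score (S627, F2341). Machine vertices: (5.619,93.136) → (168.349,8.332) → (243.356,84.468) → (197.694,64.069) → (91.489,91.155). Open path.

**Shape 3** — `<path>` regular polygon, stroke `#0000ff` → engrave (S370, F3696). Machine vertices: (196.690,99.019) → (168.100,91.683) → (160.764,120.273) → (189.354,127.609) → (196.690,99.019). Closed: final G1 returns to the first vertex.

; LightBurn 1.7.01
; GRBL device profile, absolute coords
G21
G90
G0 X80.656 Y107.985
M3 S370
G1 X157.236 Y107.985 F3696
G1 X157.236 Y73.770
G1 X80.656 Y73.770
G1 X80.656 Y107.985
M5
G0 X5.619 Y93.136
M3 S627
G1 X168.349 Y8.332 F2341
G1 X243.356 Y84.468
G1 X197.694 Y64.069
G1 X91.489 Y91.155
M5
G0 X196.690 Y99.019
M3 S370
G1 X168.100 Y91.683 F3696
G1 X160.764 Y120.273
G1 X189.354 Y127.609
G1 X196.690 Y99.019
M5
G0 X0.000 Y0.000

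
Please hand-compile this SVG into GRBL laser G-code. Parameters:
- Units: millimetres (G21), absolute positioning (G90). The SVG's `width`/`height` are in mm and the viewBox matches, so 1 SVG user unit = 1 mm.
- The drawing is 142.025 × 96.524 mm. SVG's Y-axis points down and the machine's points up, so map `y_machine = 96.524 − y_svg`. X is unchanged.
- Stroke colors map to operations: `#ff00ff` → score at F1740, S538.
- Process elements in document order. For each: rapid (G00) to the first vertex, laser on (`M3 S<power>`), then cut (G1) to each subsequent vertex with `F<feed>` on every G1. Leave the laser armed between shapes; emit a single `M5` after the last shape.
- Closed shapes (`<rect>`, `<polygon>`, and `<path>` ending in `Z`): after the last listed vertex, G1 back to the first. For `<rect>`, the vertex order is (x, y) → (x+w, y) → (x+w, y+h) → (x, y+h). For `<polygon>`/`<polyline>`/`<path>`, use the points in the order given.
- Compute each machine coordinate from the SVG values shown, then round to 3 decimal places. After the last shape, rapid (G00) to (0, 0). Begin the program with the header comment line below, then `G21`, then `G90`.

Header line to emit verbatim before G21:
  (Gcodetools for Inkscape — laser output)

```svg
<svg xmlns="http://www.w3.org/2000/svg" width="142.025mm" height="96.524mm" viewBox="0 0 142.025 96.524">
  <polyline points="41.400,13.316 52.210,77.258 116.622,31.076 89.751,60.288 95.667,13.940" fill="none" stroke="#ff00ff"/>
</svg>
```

viewBox `0 0 142.025 96.524` with mm width/height → 1 unit = 1 mm. Flip: y_m = 96.524 − y_svg.

**Shape 1** — `<polyline>` open polyline, stroke `#ff00ff` → score (S538, F1740). Machine vertices: (41.400,83.208) → (52.210,19.266) → (116.622,65.448) → (89.751,36.236) → (95.667,82.584). Open path.

(Gcodetools for Inkscape — laser output)
G21
G90
G00 X41.400 Y83.208
M3 S538
G1 X52.210 Y19.266 F1740
G1 X116.622 Y65.448 F1740
G1 X89.751 Y36.236 F1740
G1 X95.667 Y82.584 F1740
M5
G00 X0.000 Y0.000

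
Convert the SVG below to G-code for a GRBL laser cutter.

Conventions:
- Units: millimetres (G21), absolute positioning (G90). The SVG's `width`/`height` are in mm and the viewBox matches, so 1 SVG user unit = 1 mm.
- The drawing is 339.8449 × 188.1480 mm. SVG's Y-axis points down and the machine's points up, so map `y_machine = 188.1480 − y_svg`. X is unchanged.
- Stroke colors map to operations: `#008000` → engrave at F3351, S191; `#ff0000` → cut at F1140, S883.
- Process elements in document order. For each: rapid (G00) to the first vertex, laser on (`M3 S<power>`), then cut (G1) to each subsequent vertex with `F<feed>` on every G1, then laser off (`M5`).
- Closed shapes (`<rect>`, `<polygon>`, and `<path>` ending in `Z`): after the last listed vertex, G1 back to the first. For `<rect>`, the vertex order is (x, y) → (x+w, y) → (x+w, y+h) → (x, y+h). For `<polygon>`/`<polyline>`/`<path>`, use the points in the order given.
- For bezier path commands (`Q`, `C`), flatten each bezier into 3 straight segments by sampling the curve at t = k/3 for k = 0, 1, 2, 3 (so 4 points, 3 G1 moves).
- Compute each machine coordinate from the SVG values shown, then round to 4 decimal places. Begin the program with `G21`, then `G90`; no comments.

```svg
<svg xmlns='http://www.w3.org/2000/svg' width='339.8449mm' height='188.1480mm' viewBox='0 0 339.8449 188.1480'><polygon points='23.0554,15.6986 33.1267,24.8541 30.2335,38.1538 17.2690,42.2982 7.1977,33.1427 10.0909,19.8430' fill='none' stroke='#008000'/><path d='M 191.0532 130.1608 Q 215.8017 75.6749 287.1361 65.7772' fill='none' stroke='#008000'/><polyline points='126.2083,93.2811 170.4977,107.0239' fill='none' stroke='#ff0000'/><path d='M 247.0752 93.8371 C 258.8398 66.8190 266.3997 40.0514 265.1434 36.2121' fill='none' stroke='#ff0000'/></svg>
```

G21
G90
G00 X23.0554 Y172.4494
M3 S191
G1 X33.1267 Y163.2939 F3351
G1 X30.2335 Y149.9942 F3351
G1 X17.2690 Y145.8498 F3351
G1 X7.1977 Y155.0053 F3351
G1 X10.0909 Y168.3050 F3351
G1 X23.0554 Y172.4494 F3351
M5
G00 X191.0532 Y57.9872
M3 S191
G1 X212.7284 Y89.3569 F3351
G1 X244.7560 Y110.8181 F3351
G1 X287.1361 Y122.3708 F3351
M5
G00 X126.2083 Y94.8669
M3 S883
G1 X170.4977 Y81.1241 F1140
M5
G00 X247.0752 Y94.3109
M3 S883
G1 X257.2674 Y120.4056 F1140
G1 X263.6318 Y141.2938 F1140
G1 X265.1434 Y151.9359 F1140
M5

Since the viewBox matches the mm dimensions, user units are millimetres directly. The only transform is the Y-flip y_m = 188.1480 − y_svg.

Shape 1 is a regular polygon drawn with `<polygon>`. Its stroke #008000 means engrave at S191, F3351. After flipping Y the toolpath is (23.0554,172.4494) → (33.1267,163.2939) → (30.2335,149.9942) → (17.2690,145.8498) → (7.1977,155.0053) → (10.0909,168.3050) → (23.0554,172.4494), returning to the start.

Shape 2 is a quadratic bezier drawn with `<path>`. Its stroke #008000 means engrave at S191, F3351. After flipping Y the toolpath is (191.0532,57.9872) → (212.7284,89.3569) → (244.7560,110.8181) → (287.1361,122.3708).

Shape 3 is a line segment drawn with `<polyline>`. Its stroke #ff0000 means cut at S883, F1140. After flipping Y the toolpath is (126.2083,94.8669) → (170.4977,81.1241).

Shape 4 is a cubic bezier drawn with `<path>`. Its stroke #ff0000 means cut at S883, F1140. After flipping Y the toolpath is (247.0752,94.3109) → (257.2674,120.4056) → (263.6318,141.2938) → (265.1434,151.9359).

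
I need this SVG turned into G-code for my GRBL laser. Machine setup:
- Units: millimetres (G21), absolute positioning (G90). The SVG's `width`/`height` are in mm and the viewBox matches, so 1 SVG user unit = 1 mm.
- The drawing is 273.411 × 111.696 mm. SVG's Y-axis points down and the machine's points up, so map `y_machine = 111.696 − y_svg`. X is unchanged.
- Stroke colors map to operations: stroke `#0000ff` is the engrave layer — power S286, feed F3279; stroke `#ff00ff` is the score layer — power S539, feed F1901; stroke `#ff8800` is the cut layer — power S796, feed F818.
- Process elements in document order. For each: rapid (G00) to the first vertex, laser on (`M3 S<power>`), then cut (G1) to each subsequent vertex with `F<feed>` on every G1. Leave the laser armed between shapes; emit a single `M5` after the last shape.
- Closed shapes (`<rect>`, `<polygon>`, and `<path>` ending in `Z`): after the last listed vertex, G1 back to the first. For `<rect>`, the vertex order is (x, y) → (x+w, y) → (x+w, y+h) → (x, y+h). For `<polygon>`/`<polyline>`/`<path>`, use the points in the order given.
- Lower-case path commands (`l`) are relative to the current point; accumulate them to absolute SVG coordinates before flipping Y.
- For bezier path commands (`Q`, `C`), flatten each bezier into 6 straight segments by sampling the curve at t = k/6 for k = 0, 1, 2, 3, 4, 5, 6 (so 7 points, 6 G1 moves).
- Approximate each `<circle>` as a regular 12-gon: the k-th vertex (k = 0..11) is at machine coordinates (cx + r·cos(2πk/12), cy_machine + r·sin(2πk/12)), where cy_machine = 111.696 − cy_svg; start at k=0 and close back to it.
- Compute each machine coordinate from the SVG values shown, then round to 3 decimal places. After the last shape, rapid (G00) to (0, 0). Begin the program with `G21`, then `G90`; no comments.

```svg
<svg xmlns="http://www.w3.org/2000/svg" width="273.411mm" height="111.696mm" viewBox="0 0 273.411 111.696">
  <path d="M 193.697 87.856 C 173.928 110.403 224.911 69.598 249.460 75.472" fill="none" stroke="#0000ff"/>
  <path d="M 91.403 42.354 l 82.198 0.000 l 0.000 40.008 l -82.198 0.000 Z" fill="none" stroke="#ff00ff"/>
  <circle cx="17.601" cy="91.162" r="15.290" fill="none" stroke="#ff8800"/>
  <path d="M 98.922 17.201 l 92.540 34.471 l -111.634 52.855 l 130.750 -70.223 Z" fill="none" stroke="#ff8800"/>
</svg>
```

G21
G90
G00 X193.697 Y23.840
M3 S286
G1 X189.259 Y17.336 F3279
G1 X193.913 Y18.335 F3279
G1 X204.959 Y23.780 F3279
G1 X219.699 Y30.614 F3279
G1 X235.433 Y35.780 F3279
G1 X249.460 Y36.224 F3279
G00 X91.403 Y69.342
M3 S539
G1 X173.601 Y69.342 F1901
G1 X173.601 Y29.334 F1901
G1 X91.403 Y29.334 F1901
G1 X91.403 Y69.342 F1901
G00 X32.891 Y20.534
M3 S796
G1 X30.843 Y28.179 F818
G1 X25.246 Y33.776 F818
G1 X17.601 Y35.824 F818
G1 X9.956 Y33.776 F818
G1 X4.359 Y28.179 F818
G1 X2.311 Y20.534 F818
G1 X4.359 Y12.889 F818
G1 X9.956 Y7.292 F818
G1 X17.601 Y5.244 F818
G1 X25.246 Y7.292 F818
G1 X30.843 Y12.889 F818
G1 X32.891 Y20.534 F818
G00 X98.922 Y94.495
M3 S796
G1 X191.462 Y60.024 F818
G1 X79.828 Y7.169 F818
G1 X210.578 Y77.392 F818
G1 X98.922 Y94.495 F818
M5
G00 X0.000 Y0.000

Since the viewBox matches the mm dimensions, user units are millimetres directly. The only transform is the Y-flip y_m = 111.696 − y_svg.

Shape 1 is a cubic bezier drawn with `<path>`. Its stroke #0000ff means engrave at S286, F3279. After flipping Y the toolpath is (193.697,23.840) → (189.259,17.336) → (193.913,18.335) → (204.959,23.780) → (219.699,30.614) → (235.433,35.780) → (249.460,36.224).

Shape 2 is a rectangle drawn with `<path>`. Its stroke #ff00ff means score at S539, F1901. After flipping Y the toolpath is (91.403,69.342) → (173.601,69.342) → (173.601,29.334) → (91.403,29.334) → (91.403,69.342), returning to the start.

Shape 3 is a circle drawn with `<circle>`. Its stroke #ff8800 means cut at S796, F818. After flipping Y the toolpath is (32.891,20.534) → (30.843,28.179) → (25.246,33.776) → (17.601,35.824) → (9.956,33.776) → (4.359,28.179) → (2.311,20.534) → (4.359,12.889) → (9.956,7.292) → (17.601,5.244) → (25.246,7.292) → (30.843,12.889) → (32.891,20.534), returning to the start.

Shape 4 is a closed polygon drawn with `<path>`. Its stroke #ff8800 means cut at S796, F818. After flipping Y the toolpath is (98.922,94.495) → (191.462,60.024) → (79.828,7.169) → (210.578,77.392) → (98.922,94.495), returning to the start.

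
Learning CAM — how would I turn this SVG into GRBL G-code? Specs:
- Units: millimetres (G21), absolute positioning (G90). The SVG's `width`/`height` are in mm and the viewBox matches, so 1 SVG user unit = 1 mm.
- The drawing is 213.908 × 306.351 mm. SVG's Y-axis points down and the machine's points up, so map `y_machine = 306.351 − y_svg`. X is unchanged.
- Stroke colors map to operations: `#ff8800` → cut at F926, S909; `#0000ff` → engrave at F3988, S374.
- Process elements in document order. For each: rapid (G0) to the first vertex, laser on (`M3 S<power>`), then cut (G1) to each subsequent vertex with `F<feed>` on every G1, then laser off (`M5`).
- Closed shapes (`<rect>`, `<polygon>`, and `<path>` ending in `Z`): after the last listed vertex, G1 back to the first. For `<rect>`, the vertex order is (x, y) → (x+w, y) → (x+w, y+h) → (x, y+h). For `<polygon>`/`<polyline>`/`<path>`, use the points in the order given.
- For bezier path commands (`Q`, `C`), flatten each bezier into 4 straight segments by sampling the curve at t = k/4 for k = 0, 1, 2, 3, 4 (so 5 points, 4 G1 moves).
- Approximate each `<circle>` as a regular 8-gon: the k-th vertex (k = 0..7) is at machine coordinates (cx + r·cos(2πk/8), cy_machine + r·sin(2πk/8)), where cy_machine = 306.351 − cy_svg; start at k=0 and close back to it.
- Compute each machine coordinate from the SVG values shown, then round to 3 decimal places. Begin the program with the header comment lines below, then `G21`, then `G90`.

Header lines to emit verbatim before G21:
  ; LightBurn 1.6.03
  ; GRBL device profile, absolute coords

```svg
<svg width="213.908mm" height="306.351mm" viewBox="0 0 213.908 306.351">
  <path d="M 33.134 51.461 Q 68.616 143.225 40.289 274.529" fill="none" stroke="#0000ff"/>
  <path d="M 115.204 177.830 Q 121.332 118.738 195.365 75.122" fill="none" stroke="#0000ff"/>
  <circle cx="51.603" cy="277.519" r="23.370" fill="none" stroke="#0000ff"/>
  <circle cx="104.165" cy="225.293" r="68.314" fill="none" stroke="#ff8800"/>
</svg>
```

1 u = 1 mm; y_m = 306.351 − y.

[1] `<path>` quadratic bezier, #0000ff→engrave S374 F3988: (33.134,254.890) → (46.887,206.537) → (52.664,153.241) → (50.464,95.003) → (40.289,31.822)

[2] `<path>` quadratic bezier, #0000ff→engrave S374 F3988: (115.204,128.521) → (122.512,157.100) → (138.308,183.744) → (162.593,208.454) → (195.365,231.229)

[3] `<circle>` circle, #0000ff→engrave S374 F3988: (74.973,28.832) → (68.128,45.357) → (51.603,52.202) → (35.078,45.357) → (28.233,28.832) → (35.078,12.307) → (51.603,5.462) → (68.128,12.307) → (74.973,28.832) (closed)

[4] `<circle>` circle, #ff8800→cut S909 F926: (172.479,81.058) → (152.470,129.363) → (104.165,149.372) → (55.860,129.363) → (35.851,81.058) → (55.860,32.753) → (104.165,12.744) → (152.470,32.753) → (172.479,81.058) (closed)

; LightBurn 1.6.03
; GRBL device profile, absolute coords
G21
G90
G0 X33.134 Y254.890
M3 S374
G1 X46.887 Y206.537 F3988
G1 X52.664 Y153.241 F3988
G1 X50.464 Y95.003 F3988
G1 X40.289 Y31.822 F3988
M5
G0 X115.204 Y128.521
M3 S374
G1 X122.512 Y157.100 F3988
G1 X138.308 Y183.744 F3988
G1 X162.593 Y208.454 F3988
G1 X195.365 Y231.229 F3988
M5
G0 X74.973 Y28.832
M3 S374
G1 X68.128 Y45.357 F3988
G1 X51.603 Y52.202 F3988
G1 X35.078 Y45.357 F3988
G1 X28.233 Y28.832 F3988
G1 X35.078 Y12.307 F3988
G1 X51.603 Y5.462 F3988
G1 X68.128 Y12.307 F3988
G1 X74.973 Y28.832 F3988
M5
G0 X172.479 Y81.058
M3 S909
G1 X152.470 Y129.363 F926
G1 X104.165 Y149.372 F926
G1 X55.860 Y129.363 F926
G1 X35.851 Y81.058 F926
G1 X55.860 Y32.753 F926
G1 X104.165 Y12.744 F926
G1 X152.470 Y32.753 F926
G1 X172.479 Y81.058 F926
M5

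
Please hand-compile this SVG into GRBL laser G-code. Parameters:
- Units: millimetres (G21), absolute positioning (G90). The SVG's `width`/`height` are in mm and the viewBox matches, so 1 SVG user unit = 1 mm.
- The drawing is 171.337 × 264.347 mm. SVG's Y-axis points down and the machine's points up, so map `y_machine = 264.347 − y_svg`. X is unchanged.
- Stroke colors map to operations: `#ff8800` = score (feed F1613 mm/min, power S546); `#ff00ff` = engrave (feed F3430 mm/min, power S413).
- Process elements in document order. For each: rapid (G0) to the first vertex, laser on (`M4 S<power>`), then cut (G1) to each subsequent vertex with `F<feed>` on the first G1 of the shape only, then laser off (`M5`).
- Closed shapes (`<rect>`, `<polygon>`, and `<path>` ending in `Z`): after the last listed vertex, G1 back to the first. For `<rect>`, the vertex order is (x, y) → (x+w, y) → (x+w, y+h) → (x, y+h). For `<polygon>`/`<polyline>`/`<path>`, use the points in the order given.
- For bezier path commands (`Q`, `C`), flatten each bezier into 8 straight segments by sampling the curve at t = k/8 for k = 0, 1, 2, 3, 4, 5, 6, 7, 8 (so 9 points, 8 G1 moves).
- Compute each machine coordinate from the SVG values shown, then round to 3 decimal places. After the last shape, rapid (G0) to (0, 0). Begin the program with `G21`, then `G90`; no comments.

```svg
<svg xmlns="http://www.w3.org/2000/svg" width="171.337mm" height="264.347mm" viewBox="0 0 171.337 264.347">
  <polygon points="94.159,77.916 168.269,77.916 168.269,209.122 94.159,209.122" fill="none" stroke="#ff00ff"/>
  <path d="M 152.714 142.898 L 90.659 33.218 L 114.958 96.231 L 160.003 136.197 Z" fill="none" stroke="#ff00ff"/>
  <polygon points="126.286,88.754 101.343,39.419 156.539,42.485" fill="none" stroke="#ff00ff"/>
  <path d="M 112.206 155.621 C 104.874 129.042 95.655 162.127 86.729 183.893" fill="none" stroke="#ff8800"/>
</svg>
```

G21
G90
G0 X94.159 Y186.431
M4 S413
G1 X168.269 Y186.431 F3430
G1 X168.269 Y55.225
G1 X94.159 Y55.225
G1 X94.159 Y186.431
M5
G0 X152.714 Y121.449
M4 S413
G1 X90.659 Y231.129 F3430
G1 X114.958 Y168.116
G1 X160.003 Y128.150
G1 X152.714 Y121.449
M5
G0 X126.286 Y175.593
M4 S413
G1 X101.343 Y224.928 F3430
G1 X156.539 Y221.862
G1 X126.286 Y175.593
M5
G0 X112.206 Y108.726
M4 S546
G1 X109.372 Y116.035 F1613
G1 X106.387 Y118.582
G1 X103.276 Y117.200
G1 X100.065 Y112.719
G1 X96.779 Y105.973
G1 X93.444 Y97.792
G1 X90.086 Y89.008
G1 X86.729 Y80.454
M5
G0 X0.000 Y0.000

Since the viewBox matches the mm dimensions, user units are millimetres directly. The only transform is the Y-flip y_m = 264.347 − y_svg.

Shape 1 is a rectangle drawn with `<polygon>`. Its stroke #ff00ff means engrave at S413, F3430. After flipping Y the toolpath is (94.159,186.431) → (168.269,186.431) → (168.269,55.225) → (94.159,55.225) → (94.159,186.431), returning to the start.

Shape 2 is a closed polygon drawn with `<path>`. Its stroke #ff00ff means engrave at S413, F3430. After flipping Y the toolpath is (152.714,121.449) → (90.659,231.129) → (114.958,168.116) → (160.003,128.150) → (152.714,121.449), returning to the start.

Shape 3 is a regular polygon drawn with `<polygon>`. Its stroke #ff00ff means engrave at S413, F3430. After flipping Y the toolpath is (126.286,175.593) → (101.343,224.928) → (156.539,221.862) → (126.286,175.593), returning to the start.

Shape 4 is a cubic bezier drawn with `<path>`. Its stroke #ff8800 means score at S546, F1613. After flipping Y the toolpath is (112.206,108.726) → (109.372,116.035) → (106.387,118.582) → (103.276,117.200) → (100.065,112.719) → (96.779,105.973) → (93.444,97.792) → (90.086,89.008) → (86.729,80.454).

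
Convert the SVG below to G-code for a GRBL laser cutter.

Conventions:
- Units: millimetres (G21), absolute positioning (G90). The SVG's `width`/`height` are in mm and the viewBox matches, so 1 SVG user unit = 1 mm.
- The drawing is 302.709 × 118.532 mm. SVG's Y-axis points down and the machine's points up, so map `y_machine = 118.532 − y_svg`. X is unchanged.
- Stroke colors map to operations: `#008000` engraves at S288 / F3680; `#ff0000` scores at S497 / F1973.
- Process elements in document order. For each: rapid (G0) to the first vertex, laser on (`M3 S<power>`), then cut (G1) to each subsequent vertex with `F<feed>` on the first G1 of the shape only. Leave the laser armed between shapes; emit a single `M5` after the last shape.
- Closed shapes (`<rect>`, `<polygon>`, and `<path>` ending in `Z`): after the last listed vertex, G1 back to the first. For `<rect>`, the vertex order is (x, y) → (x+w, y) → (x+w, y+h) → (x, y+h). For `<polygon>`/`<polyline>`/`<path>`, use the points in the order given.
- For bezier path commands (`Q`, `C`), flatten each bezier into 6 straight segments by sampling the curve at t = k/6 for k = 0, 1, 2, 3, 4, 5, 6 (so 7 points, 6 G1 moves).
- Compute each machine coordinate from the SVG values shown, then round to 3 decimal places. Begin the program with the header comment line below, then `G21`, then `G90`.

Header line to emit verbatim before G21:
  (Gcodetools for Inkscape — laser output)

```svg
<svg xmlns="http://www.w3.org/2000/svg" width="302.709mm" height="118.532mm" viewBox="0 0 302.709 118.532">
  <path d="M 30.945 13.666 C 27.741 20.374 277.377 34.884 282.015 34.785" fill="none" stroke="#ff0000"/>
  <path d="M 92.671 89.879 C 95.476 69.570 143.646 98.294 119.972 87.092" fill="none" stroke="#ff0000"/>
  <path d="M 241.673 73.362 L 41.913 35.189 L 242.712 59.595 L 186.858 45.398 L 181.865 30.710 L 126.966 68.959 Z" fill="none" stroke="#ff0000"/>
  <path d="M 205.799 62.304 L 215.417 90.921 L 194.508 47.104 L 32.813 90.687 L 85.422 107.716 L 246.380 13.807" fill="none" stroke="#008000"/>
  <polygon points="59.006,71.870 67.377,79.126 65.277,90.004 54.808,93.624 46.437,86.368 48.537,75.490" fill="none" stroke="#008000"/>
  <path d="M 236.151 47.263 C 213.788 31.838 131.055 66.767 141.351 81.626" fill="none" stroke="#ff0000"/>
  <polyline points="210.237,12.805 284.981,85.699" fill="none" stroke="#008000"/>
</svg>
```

(Gcodetools for Inkscape — laser output)
G21
G90
G0 X30.945 Y104.866
M3 S497
G1 X48.108 Y100.966 F1973
G1 X93.583 Y96.387
G1 X153.539 Y91.754
G1 X214.149 Y87.688
G1 X261.584 Y84.811
G1 X282.015 Y83.747
G0 X92.671 Y28.653
M3 S497
G1 X97.311 Y35.133 F1973
G1 X106.257 Y35.912
G1 X116.251 Y33.462
G1 X124.039 Y30.252
G1 X126.365 Y28.754
G1 X119.972 Y31.440
G0 X241.673 Y45.170
M3 S497
G1 X41.913 Y83.343 F1973
G1 X242.712 Y58.937
G1 X186.858 Y73.134
G1 X181.865 Y87.822
G1 X126.966 Y49.573
G1 X241.673 Y45.170
G0 X205.799 Y56.228
M3 S288
G1 X215.417 Y27.611 F3680
G1 X194.508 Y71.428
G1 X32.813 Y27.845
G1 X85.422 Y10.816
G1 X246.380 Y104.725
G0 X59.006 Y46.662
M3 S288
G1 X67.377 Y39.406 F3680
G1 X65.277 Y28.528
G1 X54.808 Y24.908
G1 X46.437 Y32.164
G1 X48.537 Y43.042
G1 X59.006 Y46.662
G0 X236.151 Y71.269
M3 S497
G1 X220.649 Y75.111 F1973
G1 X199.346 Y72.518
G1 X176.504 Y65.444
G1 X156.383 Y55.847
G1 X143.245 Y45.682
G1 X141.351 Y36.906
G0 X210.237 Y105.727
M3 S288
G1 X284.981 Y32.833 F3680
M5

Since the viewBox matches the mm dimensions, user units are millimetres directly. The only transform is the Y-flip y_m = 118.532 − y_svg.

Shape 1 is a cubic bezier drawn with `<path>`. Its stroke #ff0000 means score at S497, F1973. After flipping Y the toolpath is (30.945,104.866) → (48.108,100.966) → (93.583,96.387) → (153.539,91.754) → (214.149,87.688) → (261.584,84.811) → (282.015,83.747).

Shape 2 is a cubic bezier drawn with `<path>`. Its stroke #ff0000 means score at S497, F1973. After flipping Y the toolpath is (92.671,28.653) → (97.311,35.133) → (106.257,35.912) → (116.251,33.462) → (124.039,30.252) → (126.365,28.754) → (119.972,31.440).

Shape 3 is a closed polygon drawn with `<path>`. Its stroke #ff0000 means score at S497, F1973. After flipping Y the toolpath is (241.673,45.170) → (41.913,83.343) → (242.712,58.937) → (186.858,73.134) → (181.865,87.822) → (126.966,49.573) → (241.673,45.170), returning to the start.

Shape 4 is a open polyline drawn with `<path>`. Its stroke #008000 means engrave at S288, F3680. After flipping Y the toolpath is (205.799,56.228) → (215.417,27.611) → (194.508,71.428) → (32.813,27.845) → (85.422,10.816) → (246.380,104.725).

Shape 5 is a regular polygon drawn with `<polygon>`. Its stroke #008000 means engrave at S288, F3680. After flipping Y the toolpath is (59.006,46.662) → (67.377,39.406) → (65.277,28.528) → (54.808,24.908) → (46.437,32.164) → (48.537,43.042) → (59.006,46.662), returning to the start.

Shape 6 is a cubic bezier drawn with `<path>`. Its stroke #ff0000 means score at S497, F1973. After flipping Y the toolpath is (236.151,71.269) → (220.649,75.111) → (199.346,72.518) → (176.504,65.444) → (156.383,55.847) → (143.245,45.682) → (141.351,36.906).

Shape 7 is a line segment drawn with `<polyline>`. Its stroke #008000 means engrave at S288, F3680. After flipping Y the toolpath is (210.237,105.727) → (284.981,32.833).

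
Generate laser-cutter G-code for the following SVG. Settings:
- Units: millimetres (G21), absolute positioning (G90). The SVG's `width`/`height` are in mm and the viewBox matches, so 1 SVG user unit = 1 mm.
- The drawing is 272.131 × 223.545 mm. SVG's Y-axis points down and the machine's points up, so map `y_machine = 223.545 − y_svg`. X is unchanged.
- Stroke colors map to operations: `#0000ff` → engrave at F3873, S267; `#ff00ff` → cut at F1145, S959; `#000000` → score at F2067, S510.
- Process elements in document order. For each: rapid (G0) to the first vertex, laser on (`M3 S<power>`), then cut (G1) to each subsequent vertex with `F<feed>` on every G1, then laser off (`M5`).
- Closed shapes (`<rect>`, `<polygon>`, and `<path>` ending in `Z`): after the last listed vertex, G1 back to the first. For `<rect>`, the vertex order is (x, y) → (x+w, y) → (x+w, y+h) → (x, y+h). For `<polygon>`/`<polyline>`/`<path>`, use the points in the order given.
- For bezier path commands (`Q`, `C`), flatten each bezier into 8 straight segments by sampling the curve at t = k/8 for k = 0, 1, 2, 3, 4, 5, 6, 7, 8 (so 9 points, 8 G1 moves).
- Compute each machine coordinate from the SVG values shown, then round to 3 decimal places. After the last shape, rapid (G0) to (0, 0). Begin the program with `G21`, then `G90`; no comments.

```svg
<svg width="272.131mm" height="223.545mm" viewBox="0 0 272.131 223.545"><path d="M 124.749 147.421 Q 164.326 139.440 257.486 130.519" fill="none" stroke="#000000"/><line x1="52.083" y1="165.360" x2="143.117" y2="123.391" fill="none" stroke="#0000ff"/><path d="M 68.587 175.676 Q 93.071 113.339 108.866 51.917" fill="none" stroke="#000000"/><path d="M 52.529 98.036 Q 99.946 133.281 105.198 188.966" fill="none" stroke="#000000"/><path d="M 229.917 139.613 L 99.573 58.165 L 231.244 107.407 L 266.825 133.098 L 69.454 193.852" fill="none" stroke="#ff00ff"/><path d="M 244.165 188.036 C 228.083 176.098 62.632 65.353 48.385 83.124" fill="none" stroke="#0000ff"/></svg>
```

G21
G90
G0 X124.749 Y76.124
M3 S510
G1 X135.480 Y78.134 F2067
G1 X147.886 Y80.173 F2067
G1 X161.967 Y82.242 F2067
G1 X177.722 Y84.340 F2067
G1 X195.151 Y86.467 F2067
G1 X214.255 Y88.624 F2067
G1 X235.033 Y90.810 F2067
G1 X257.486 Y93.026 F2067
M5
G0 X52.083 Y58.185
M3 S267
G1 X143.117 Y100.154 F3873
M5
G0 X68.587 Y47.869
M3 S510
G1 X74.572 Y63.439 F2067
G1 X80.286 Y78.980 F2067
G1 X85.728 Y94.493 F2067
G1 X90.899 Y109.977 F2067
G1 X95.798 Y125.433 F2067
G1 X100.425 Y140.860 F2067
G1 X104.781 Y156.258 F2067
G1 X108.866 Y171.628 F2067
M5
G0 X52.529 Y125.509
M3 S510
G1 X63.724 Y116.378 F2067
G1 X73.602 Y106.609 F2067
G1 X82.162 Y96.201 F2067
G1 X89.405 Y85.154 F2067
G1 X95.330 Y73.468 F2067
G1 X99.937 Y61.144 F2067
G1 X103.226 Y48.181 F2067
G1 X105.198 Y34.579 F2067
M5
G0 X229.917 Y83.932
M3 S959
G1 X99.573 Y165.380 F1145
G1 X231.244 Y116.138 F1145
G1 X266.825 Y90.447 F1145
G1 X69.454 Y29.693 F1145
M5
G0 X244.165 Y35.509
M3 S267
G1 X231.720 Y44.173 F3873
G1 X208.793 Y59.437 F3873
G1 X178.908 Y78.636 F3873
G1 X145.587 Y99.106 F3873
G1 X112.352 Y118.183 F3873
G1 X82.725 Y133.204 F3873
G1 X60.228 Y141.505 F3873
G1 X48.385 Y140.421 F3873
M5
G0 X0.000 Y0.000

Since the viewBox matches the mm dimensions, user units are millimetres directly. The only transform is the Y-flip y_m = 223.545 − y_svg.

Shape 1 is a quadratic bezier drawn with `<path>`. Its stroke #000000 means score at S510, F2067. After flipping Y the toolpath is (124.749,76.124) → (135.480,78.134) → (147.886,80.173) → (161.967,82.242) → (177.722,84.340) → (195.151,86.467) → (214.255,88.624) → (235.033,90.810) → (257.486,93.026).

Shape 2 is a line segment drawn with `<line>`. Its stroke #0000ff means engrave at S267, F3873. After flipping Y the toolpath is (52.083,58.185) → (143.117,100.154).

Shape 3 is a quadratic bezier drawn with `<path>`. Its stroke #000000 means score at S510, F2067. After flipping Y the toolpath is (68.587,47.869) → (74.572,63.439) → (80.286,78.980) → (85.728,94.493) → (90.899,109.977) → (95.798,125.433) → (100.425,140.860) → (104.781,156.258) → (108.866,171.628).

Shape 4 is a quadratic bezier drawn with `<path>`. Its stroke #000000 means score at S510, F2067. After flipping Y the toolpath is (52.529,125.509) → (63.724,116.378) → (73.602,106.609) → (82.162,96.201) → (89.405,85.154) → (95.330,73.468) → (99.937,61.144) → (103.226,48.181) → (105.198,34.579).

Shape 5 is a open polyline drawn with `<path>`. Its stroke #ff00ff means cut at S959, F1145. After flipping Y the toolpath is (229.917,83.932) → (99.573,165.380) → (231.244,116.138) → (266.825,90.447) → (69.454,29.693).

Shape 6 is a cubic bezier drawn with `<path>`. Its stroke #0000ff means engrave at S267, F3873. After flipping Y the toolpath is (244.165,35.509) → (231.720,44.173) → (208.793,59.437) → (178.908,78.636) → (145.587,99.106) → (112.352,118.183) → (82.725,133.204) → (60.228,141.505) → (48.385,140.421).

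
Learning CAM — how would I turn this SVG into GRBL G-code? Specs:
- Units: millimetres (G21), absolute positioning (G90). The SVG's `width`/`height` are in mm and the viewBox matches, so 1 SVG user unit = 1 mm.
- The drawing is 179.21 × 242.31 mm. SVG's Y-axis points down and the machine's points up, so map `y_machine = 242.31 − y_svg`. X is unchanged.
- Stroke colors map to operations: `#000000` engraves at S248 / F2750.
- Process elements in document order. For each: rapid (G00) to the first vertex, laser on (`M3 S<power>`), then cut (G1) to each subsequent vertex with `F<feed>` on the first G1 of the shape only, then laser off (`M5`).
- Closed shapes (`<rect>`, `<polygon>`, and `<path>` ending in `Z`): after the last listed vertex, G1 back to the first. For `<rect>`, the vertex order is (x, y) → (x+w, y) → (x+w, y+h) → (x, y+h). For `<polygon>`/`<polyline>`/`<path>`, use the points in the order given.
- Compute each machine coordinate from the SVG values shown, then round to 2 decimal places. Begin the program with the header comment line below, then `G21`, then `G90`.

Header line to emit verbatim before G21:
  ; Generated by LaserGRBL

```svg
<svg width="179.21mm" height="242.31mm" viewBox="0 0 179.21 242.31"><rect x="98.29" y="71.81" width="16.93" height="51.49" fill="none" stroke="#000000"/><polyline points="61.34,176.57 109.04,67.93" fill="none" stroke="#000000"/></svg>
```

; Generated by LaserGRBL
G21
G90
G00 X98.29 Y170.50
M3 S248
G1 X115.22 Y170.50 F2750
G1 X115.22 Y119.01
G1 X98.29 Y119.01
G1 X98.29 Y170.50
M5
G00 X61.34 Y65.74
M3 S248
G1 X109.04 Y174.38 F2750
M5

viewBox `0 0 179.21 242.31` with mm width/height → 1 unit = 1 mm. Flip: y_m = 242.31 − y_svg.

**Shape 1** — `<rect>` rectangle, stroke `#000000` → engrave (S248, F2750). Machine vertices: (98.29,170.50) → (115.22,170.50) → (115.22,119.01) → (98.29,119.01) → (98.29,170.50). Closed: final G1 returns to the first vertex.

**Shape 2** — `<polyline>` line segment, stroke `#000000` → engrave (S248, F2750). Machine vertices: (61.34,65.74) → (109.04,174.38). Open path.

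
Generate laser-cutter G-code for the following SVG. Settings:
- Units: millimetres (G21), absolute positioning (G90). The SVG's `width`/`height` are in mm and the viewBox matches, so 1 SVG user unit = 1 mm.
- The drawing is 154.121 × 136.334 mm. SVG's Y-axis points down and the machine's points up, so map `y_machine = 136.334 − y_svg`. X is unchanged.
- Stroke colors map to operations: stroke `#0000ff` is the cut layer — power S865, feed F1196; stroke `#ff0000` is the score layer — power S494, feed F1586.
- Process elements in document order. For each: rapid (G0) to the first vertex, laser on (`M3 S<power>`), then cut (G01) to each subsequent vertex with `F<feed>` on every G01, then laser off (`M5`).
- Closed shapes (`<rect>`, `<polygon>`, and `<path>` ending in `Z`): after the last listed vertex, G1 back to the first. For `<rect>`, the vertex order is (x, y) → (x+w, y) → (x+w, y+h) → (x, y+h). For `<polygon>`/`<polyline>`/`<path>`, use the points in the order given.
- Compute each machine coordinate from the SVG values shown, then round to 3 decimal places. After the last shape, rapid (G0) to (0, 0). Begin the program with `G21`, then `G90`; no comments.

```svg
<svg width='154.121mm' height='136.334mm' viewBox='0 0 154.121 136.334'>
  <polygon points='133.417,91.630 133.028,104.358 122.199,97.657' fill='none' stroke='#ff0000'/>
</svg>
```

Since the viewBox matches the mm dimensions, user units are millimetres directly. The only transform is the Y-flip y_m = 136.334 − y_svg.

Shape 1 is a regular polygon drawn with `<polygon>`. Its stroke #ff0000 means score at S494, F1586. After flipping Y the toolpath is (133.417,44.704) → (133.028,31.976) → (122.199,38.677) → (133.417,44.704), returning to the start.

G21
G90
G0 X133.417 Y44.704
M3 S494
G01 X133.028 Y31.976 F1586
G01 X122.199 Y38.677 F1586
G01 X133.417 Y44.704 F1586
M5
G0 X0.000 Y0.000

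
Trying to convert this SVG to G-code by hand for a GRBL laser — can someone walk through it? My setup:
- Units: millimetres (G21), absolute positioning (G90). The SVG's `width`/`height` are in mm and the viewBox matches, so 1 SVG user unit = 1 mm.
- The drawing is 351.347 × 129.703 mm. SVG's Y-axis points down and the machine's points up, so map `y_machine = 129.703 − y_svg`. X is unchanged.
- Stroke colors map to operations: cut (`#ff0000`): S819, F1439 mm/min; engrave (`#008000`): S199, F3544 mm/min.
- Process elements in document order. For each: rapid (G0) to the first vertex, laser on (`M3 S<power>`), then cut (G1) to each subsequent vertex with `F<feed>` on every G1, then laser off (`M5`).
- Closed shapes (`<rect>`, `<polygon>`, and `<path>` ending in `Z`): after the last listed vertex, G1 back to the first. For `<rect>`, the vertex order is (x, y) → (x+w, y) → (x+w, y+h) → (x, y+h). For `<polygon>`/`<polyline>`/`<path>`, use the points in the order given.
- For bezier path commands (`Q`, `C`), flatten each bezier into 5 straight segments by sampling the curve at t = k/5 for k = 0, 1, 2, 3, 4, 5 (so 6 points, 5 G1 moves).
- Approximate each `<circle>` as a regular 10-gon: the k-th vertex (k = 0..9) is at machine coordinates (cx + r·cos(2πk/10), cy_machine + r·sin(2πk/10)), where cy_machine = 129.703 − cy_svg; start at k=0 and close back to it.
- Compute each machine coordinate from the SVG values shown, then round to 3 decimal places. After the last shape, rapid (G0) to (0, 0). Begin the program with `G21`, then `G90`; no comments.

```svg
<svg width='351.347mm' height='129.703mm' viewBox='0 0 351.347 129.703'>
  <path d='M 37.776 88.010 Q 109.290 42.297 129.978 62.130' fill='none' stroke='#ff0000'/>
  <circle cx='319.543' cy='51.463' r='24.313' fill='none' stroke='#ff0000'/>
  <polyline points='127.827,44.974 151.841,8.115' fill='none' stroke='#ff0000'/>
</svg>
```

1 u = 1 mm; y_m = 129.703 − y.

[1] `<path>` quadratic bezier, #ff0000→cut S819 F1439: (37.776,41.693) → (64.349,57.356) → (86.855,67.776) → (105.295,72.952) → (119.670,72.884) → (129.978,67.573)

[2] `<circle>` circle, #ff0000→cut S819 F1439: (343.856,78.240) → (339.213,92.531) → (327.056,101.363) → (312.030,101.363) → (299.873,92.531) → (295.230,78.240) → (299.873,63.949) → (312.030,55.117) → (327.056,55.117) → (339.213,63.949) → (343.856,78.240) (closed)

[3] `<polyline>` line segment, #ff0000→cut S819 F1439: (127.827,84.729) → (151.841,121.588)

G21
G90
G0 X37.776 Y41.693
M3 S819
G1 X64.349 Y57.356 F1439
G1 X86.855 Y67.776 F1439
G1 X105.295 Y72.952 F1439
G1 X119.670 Y72.884 F1439
G1 X129.978 Y67.573 F1439
M5
G0 X343.856 Y78.240
M3 S819
G1 X339.213 Y92.531 F1439
G1 X327.056 Y101.363 F1439
G1 X312.030 Y101.363 F1439
G1 X299.873 Y92.531 F1439
G1 X295.230 Y78.240 F1439
G1 X299.873 Y63.949 F1439
G1 X312.030 Y55.117 F1439
G1 X327.056 Y55.117 F1439
G1 X339.213 Y63.949 F1439
G1 X343.856 Y78.240 F1439
M5
G0 X127.827 Y84.729
M3 S819
G1 X151.841 Y121.588 F1439
M5
G0 X0.000 Y0.000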